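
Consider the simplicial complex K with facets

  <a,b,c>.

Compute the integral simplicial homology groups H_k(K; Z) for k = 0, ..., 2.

H_0 = Z,  H_1 = 0,  H_2 = 0.

Take the total order a < b < c on the vertex set. Then K (dimension 2) consists of the simplices:

  0-simplices (3): a, b, c
  1-simplices (3): ab, ac, bc
  2-simplices (1): abc

Hence C_0 ≅ Z^3, C_1 ≅ Z^3, C_2 ≅ Z^1.

The boundary map ∂_1: C_1 → C_0 is given by ∂[p,q] = [q] − [p].
This gives a 3×3 integer matrix of rank 2; reducing to Smith normal form yields diagonal entries (1,1).

The boundary map ∂_2: C_2 → C_1 acts by ∂[p,q,r] = [q,r] − [p,r] + [p,q]. For instance
  ∂abc = bc − ac + ab.
The 3×1 boundary matrix has rank 1 and Smith normal form diag(1).

Computing H_k = (kernel of ∂_k) / (image of ∂_{k+1}):

  H_0: rank C_0 − rank ∂_1 = 3 − 2 = 1, and the invariant factors of ∂_1 are all 1, so H_0 ≅ Z.
  H_1: rank ker ∂_1 − rank ∂_2 = (3 − 2) − 1 = 0, and the invariant factors of ∂_2 are all 1, so H_1 ≅ 0.
  H_2: rank ker ∂_2 − rank ∂_3 = (1 − 1) − 0 = 0, and there is no ∂_3, so H_2 ≅ 0.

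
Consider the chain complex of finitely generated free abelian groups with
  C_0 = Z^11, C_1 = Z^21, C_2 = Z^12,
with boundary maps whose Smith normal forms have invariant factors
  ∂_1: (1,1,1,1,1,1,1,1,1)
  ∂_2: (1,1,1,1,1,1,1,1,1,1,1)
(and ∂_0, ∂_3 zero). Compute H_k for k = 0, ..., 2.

H_0: b_0 = 11 − 0 − 9 = 2; torsion from ∂_1 factors > 1: none. So H_0 ≅ Z^2.
H_1: b_1 = 21 − 9 − 11 = 1; torsion from ∂_2 factors > 1: none. So H_1 ≅ Z.
H_2: b_2 = 12 − 11 − 0 = 1; torsion from ∂_3 factors > 1: none. So H_2 ≅ Z.

H_0 ≅ Z^2,  H_1 ≅ Z,  H_2 ≅ Z.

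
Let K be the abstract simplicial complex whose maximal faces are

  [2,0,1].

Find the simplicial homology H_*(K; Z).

Fix the vertex order 0 < 1 < 2 and write every simplex with vertices in increasing order. Then dim K = 2 and the simplices of K are:

  0-simplices (3): [0], [1], [2]
  1-simplices (3): [0,1], [0,2], [1,2]
  2-simplices (1): [0,1,2]

so the chain groups are C_0 ≅ Z^3, C_1 ≅ Z^3, C_2 ≅ Z^1.

Boundary ∂_1: C_1 → C_0 maps an edge to its endpoints' difference, ∂[p,q] = q − p. For instance
  ∂[0,1] = [1] − [0].
As a 3×3 matrix over Z this has rank 2, with invariant factors (1,1).

The boundary map ∂_2: C_2 → C_1 sends each 2-simplex [p,q,r] to [q,r] − [p,r] + [p,q]. For instance
  ∂[0,1,2] = [1,2] − [0,2] + [0,1].
The resulting 3×1 matrix has rank 1, and its Smith normal form has invariant factors (1).

From H_k ≅ ker(∂_k) / im(∂_{k+1}) we obtain:

  H_0: rank C_0 − rank ∂_1 = 3 − 2 = 1, and the invariant factors of ∂_1 are all 1, so H_0 ≅ Z.
  H_1: rank ker ∂_1 − rank ∂_2 = (3 − 2) − 1 = 0, and the invariant factors of ∂_2 are all 1, so H_1 ≅ 0.
  H_2: rank ker ∂_2 − rank ∂_3 = (1 − 1) − 0 = 0, and there is no ∂_3, so H_2 ≅ 0.

H_0 ≅ Z,  H_1 = 0,  H_2 = 0.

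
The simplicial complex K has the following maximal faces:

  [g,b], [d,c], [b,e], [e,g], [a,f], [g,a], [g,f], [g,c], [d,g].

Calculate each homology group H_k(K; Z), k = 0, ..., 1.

H_0 = Z,  H_1 = Z^3.

Take the total order a < b < c < d < e < f < g on the vertex set. Then K (dimension 1) consists of the simplices:

  0-simplices (7): a, b, c, d, e, f, g
  1-simplices (9): af, ag, be, bg, cd, cg, dg, eg, fg

so the chain groups are C_0 ≅ Z^7, C_1 ≅ Z^9.

The boundary map ∂_1: C_1 → C_0 is given by ∂[p,q] = [q] − [p]. For instance
  ∂be = e − b.
The resulting 7×9 matrix has rank 6, and its Smith normal form has invariant factors (1,1,1,1,1,1).

From H_k ≅ ker(∂_k) / im(∂_{k+1}) we obtain:

  H_0: rank C_0 − rank ∂_1 = 7 − 6 = 1, and the invariant factors of ∂_1 are all 1, so H_0 ≅ Z.
  H_1: rank ker ∂_1 − rank ∂_2 = (9 − 6) − 0 = 3, and there is no ∂_2, so H_1 ≅ Z^3.

As a check, the Euler characteristic is 7 − 9 = -2, which agrees with 1 − 3 = -2.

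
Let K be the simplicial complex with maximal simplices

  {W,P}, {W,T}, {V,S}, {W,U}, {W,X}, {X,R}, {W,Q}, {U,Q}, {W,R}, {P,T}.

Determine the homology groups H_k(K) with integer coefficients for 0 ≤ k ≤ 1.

K has 9 vertices, 10 edges.
rank ∂_0 = 0, rank ∂_1 = 7 ⇒ b_0 = 9 − 0 − 7 = 2; all invariant factors of ∂_1 are 1 so no torsion. So H_0 ≅ Z^2.
rank ∂_1 = 7, rank ∂_2 = 0 ⇒ b_1 = 10 − 7 − 0 = 3. So H_1 ≅ Z^3.

H_0 ≅ Z^2,  H_1 ≅ Z^3.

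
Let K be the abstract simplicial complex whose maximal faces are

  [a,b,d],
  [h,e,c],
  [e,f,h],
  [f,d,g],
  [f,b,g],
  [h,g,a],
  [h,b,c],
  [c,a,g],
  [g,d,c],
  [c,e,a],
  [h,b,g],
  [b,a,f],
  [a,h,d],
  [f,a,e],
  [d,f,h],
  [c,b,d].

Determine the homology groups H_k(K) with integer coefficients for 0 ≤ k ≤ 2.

H_0 = Z,  H_1 = Z^2,  H_2 = Z.

Fix the vertex order a < b < c < d < e < f < g < h and write every simplex with vertices in increasing order. Then dim K = 2 and the simplices of K are:

  0-simplices (8): a, b, c, d, e, f, g, h
  1-simplices (24): ab, ac, ad, ae, af, ag, ah, bc, bd, bf, bg, bh, cd, ce, cg, ch, df, dg, dh, ef, eh, fg, fh, gh
  2-simplices (16): abd, abf, ace, acg, adh, aef, agh, bcd, bch, bfg, bgh, cdg, ceh, dfg, dfh, efh

Hence C_0 ≅ Z^8, C_1 ≅ Z^24, C_2 ≅ Z^16.

The boundary map ∂_1: C_1 → C_0 maps an edge to its endpoints' difference, ∂[p,q] = q − p.
This gives a 8×24 integer matrix of rank 7; reducing to Smith normal form yields diagonal entries (1,1,1,1,1,1,1).

Boundary ∂_2: C_2 → C_1 maps a triangle to the signed sum of its edges. For instance
  ∂acg = cg − ag + ac,
  ∂abd = bd − ad + ab.
The resulting 24×16 matrix has rank 15, and its Smith normal form has invariant factors (1,1,1,1,1,1,1,1,1,1,1,1,1,1,1).

From H_k ≅ ker(∂_k) / im(∂_{k+1}) we obtain:

  H_0: rank C_0 − rank ∂_1 = 8 − 7 = 1, and the invariant factors of ∂_1 are all 1, so H_0 ≅ Z.
  H_1: rank ker ∂_1 − rank ∂_2 = (24 − 7) − 15 = 2, and the invariant factors of ∂_2 are all 1, so H_1 ≅ Z^2.
  H_2: rank ker ∂_2 − rank ∂_3 = (16 − 15) − 0 = 1, and there is no ∂_3, so H_2 ≅ Z.

As a check, the Euler characteristic is 8 − 24 + 16 = 0, which agrees with 1 − 2 + 1 = 0.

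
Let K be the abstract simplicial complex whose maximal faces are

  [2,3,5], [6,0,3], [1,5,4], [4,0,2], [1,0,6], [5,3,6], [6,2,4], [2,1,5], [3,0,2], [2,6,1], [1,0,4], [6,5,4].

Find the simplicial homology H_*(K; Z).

Order the vertices as 0 < 1 < 2 < 3 < 4 < 5 < 6. Listing each simplex with vertices in this order, K has dimension 2 with simplices:

  0-simplices (7): [0], [1], [2], [3], [4], [5], [6]
  1-simplices (18): [0,1], [0,2], [0,3], [0,4], [0,6], [1,2], [1,4], [1,5], [1,6], [2,3], [2,4], [2,5], [2,6], [3,5], [3,6], [4,5], [4,6], [5,6]
  2-simplices (12): [0,1,4], [0,1,6], [0,2,3], [0,2,4], [0,3,6], [1,2,5], [1,2,6], [1,4,5], [2,3,5], [2,4,6], [3,5,6], [4,5,6]

so the chain groups are C_0 ≅ Z^7, C_1 ≅ Z^18, C_2 ≅ Z^12.

Boundary ∂_1: C_1 → C_0 maps an edge to its endpoints' difference, ∂[p,q] = q − p.
The 7×18 boundary matrix has rank 6 and Smith normal form diag(1,1,1,1,1,1).

∂_2: C_2 → C_1 sends each 2-simplex [p,q,r] to [q,r] − [p,r] + [p,q]. For instance
  ∂[0,1,6] = [1,6] − [0,6] + [0,1],
  ∂[2,4,6] = [4,6] − [2,6] + [2,4].
The 18×12 boundary matrix has rank 12 and Smith normal form diag(1,1,1,1,1,1,1,1,1,1,1,2).

Reading off H_k = ker ∂_k / im ∂_{k+1}:

  H_0: rank C_0 − rank ∂_1 = 7 − 6 = 1, and the invariant factors of ∂_1 are all 1, so H_0 ≅ Z.
  H_1: rank ker ∂_1 − rank ∂_2 = (18 − 6) − 12 = 0, and ∂_2 has invariant factor 2 > 1, so H_1 ≅ Z_2.
  H_2: rank ker ∂_2 − rank ∂_3 = (12 − 12) − 0 = 0, and there is no ∂_3, so H_2 ≅ 0.

(K is a triangulation of the real projective plane RP^2.)

H_0 = Z,  H_1 = Z_2,  H_2 = 0.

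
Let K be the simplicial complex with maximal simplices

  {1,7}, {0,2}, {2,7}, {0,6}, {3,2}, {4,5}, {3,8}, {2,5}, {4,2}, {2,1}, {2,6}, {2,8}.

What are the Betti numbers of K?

b_0 = 1, b_1 = 4.

Fix the vertex order 0 < 1 < 2 < 3 < 4 < 5 < 6 < 7 < 8 and write every simplex with vertices in increasing order. Then dim K = 1 and the simplices of K are:

  0-simplices (9): [0], [1], [2], [3], [4], [5], [6], [7], [8]
  1-simplices (12): [0,2], [0,6], [1,2], [1,7], [2,3], [2,4], [2,5], [2,6], [2,7], [2,8], [3,8], [4,5]

Hence C_0 ≅ Z^9, C_1 ≅ Z^12.

Boundary ∂_1: C_1 → C_0 is given by ∂[p,q] = [q] − [p].
The resulting 9×12 matrix has rank 8, and its Smith normal form has invariant factors (1,1,1,1,1,1,1,1).

From H_k ≅ ker(∂_k) / im(∂_{k+1}) we obtain:

  H_0: rank C_0 − rank ∂_1 = 9 − 8 = 1, and the invariant factors of ∂_1 are all 1, so H_0 ≅ Z.
  H_1: rank ker ∂_1 − rank ∂_2 = (12 − 8) − 0 = 4, and there is no ∂_2, so H_1 ≅ Z^4.

As a check, the Euler characteristic is 9 − 12 = -3, which agrees with 1 − 4 = -3.
(K is a triangulation of a wedge of 4 circles.)

Hence the Betti numbers are b_0 = 1, b_1 = 4.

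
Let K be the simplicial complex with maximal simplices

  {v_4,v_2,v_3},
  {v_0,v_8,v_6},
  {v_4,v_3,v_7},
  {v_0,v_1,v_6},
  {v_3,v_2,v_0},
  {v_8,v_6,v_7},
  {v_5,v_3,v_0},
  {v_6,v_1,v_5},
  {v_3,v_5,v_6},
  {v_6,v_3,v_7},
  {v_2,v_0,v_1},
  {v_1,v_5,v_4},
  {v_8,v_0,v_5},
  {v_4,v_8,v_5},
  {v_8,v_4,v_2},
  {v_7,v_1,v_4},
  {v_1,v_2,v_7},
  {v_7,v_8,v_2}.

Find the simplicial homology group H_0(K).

We work with the vertex ordering v_0 < v_1 < v_2 < v_3 < v_4 < v_5 < v_6 < v_7 < v_8. The simplices of K, each written with vertices in increasing order, are:

  0-simplices (9): [v_0], [v_1], [v_2], [v_3], [v_4], [v_5], [v_6], [v_7], [v_8]
  1-simplices (27): (27 of them)
  2-simplices (18): (18 of them)

giving chain groups C_0 ≅ Z^9, C_1 ≅ Z^27, C_2 ≅ Z^18.

Boundary ∂_1: C_1 → C_0 maps an edge to its endpoints' difference, ∂[p,q] = q − p. For instance
  ∂[v_0,v_8] = [v_8] − [v_0].
This gives a 9×27 integer matrix of rank 8; reducing to Smith normal form yields diagonal entries (1,1,1,1,1,1,1,1).

∂_2: C_2 → C_1 sends each 2-simplex [p,q,r] to [q,r] − [p,r] + [p,q]. For instance
  ∂[v_1,v_5,v_6] = [v_5,v_6] − [v_1,v_6] + [v_1,v_5],
  ∂[v_1,v_4,v_7] = [v_4,v_7] − [v_1,v_7] + [v_1,v_4].
This gives a 27×18 integer matrix of rank 18; reducing to Smith normal form yields diagonal entries (1,1,1,1,1,1,1,1,1,1,1,1,1,1,1,1,1,2).

Reading off H_k = ker ∂_k / im ∂_{k+1}:

  H_0: rank C_0 − rank ∂_1 = 9 − 8 = 1, and the invariant factors of ∂_1 are all 1, so H_0 ≅ Z.

H_0 ≅ Z.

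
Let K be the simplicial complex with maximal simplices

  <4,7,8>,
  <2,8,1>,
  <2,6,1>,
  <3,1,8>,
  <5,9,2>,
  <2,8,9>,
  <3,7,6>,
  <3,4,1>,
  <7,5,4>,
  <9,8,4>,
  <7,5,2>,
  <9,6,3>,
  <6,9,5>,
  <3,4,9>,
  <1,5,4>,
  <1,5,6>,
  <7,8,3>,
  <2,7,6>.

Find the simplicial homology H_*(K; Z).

H_0 ≅ Z,  H_1 ≅ Z × Z/2,  H_2 = 0.

Fix the vertex order 1 < 2 < 3 < 4 < 5 < 6 < 7 < 8 < 9 and write every simplex with vertices in increasing order. Then dim K = 2 and the simplices of K are:

  0-simplices (9): [1], [2], [3], [4], [5], [6], [7], [8], [9]
  1-simplices (27): (27 of them)
  2-simplices (18): [1,2,6], [1,2,8], [1,3,4], [1,3,8], [1,4,5], [1,5,6], [2,5,7], [2,5,9], [2,6,7], [2,8,9], [3,4,9], [3,6,7], [3,6,9], [3,7,8], [4,5,7], [4,7,8], [4,8,9], [5,6,9]

Hence C_0 ≅ Z^9, C_1 ≅ Z^27, C_2 ≅ Z^18.

Boundary ∂_1: C_1 → C_0 maps an edge to its endpoints' difference, ∂[p,q] = q − p. For instance
  ∂[2,7] = [7] − [2].
The 9×27 boundary matrix has rank 8 and Smith normal form diag(1,1,1,1,1,1,1,1).

The boundary map ∂_2: C_2 → C_1 sends each 2-simplex [p,q,r] to [q,r] − [p,r] + [p,q]. For instance
  ∂[2,5,7] = [5,7] − [2,7] + [2,5],
  ∂[2,6,7] = [6,7] − [2,7] + [2,6].
The 27×18 boundary matrix has rank 18 and Smith normal form diag(1,1,1,1,1,1,1,1,1,1,1,1,1,1,1,1,1,2).

Reading off H_k = ker ∂_k / im ∂_{k+1}:

  H_0: rank C_0 − rank ∂_1 = 9 − 8 = 1, and the invariant factors of ∂_1 are all 1, so H_0 = Z.
  H_1: rank ker ∂_1 − rank ∂_2 = (27 − 8) − 18 = 1, and ∂_2 has invariant factor 2 > 1, so H_1 = Z × Z/2.
  H_2: rank ker ∂_2 − rank ∂_3 = (18 − 18) − 0 = 0, and there is no ∂_3, so H_2 = 0.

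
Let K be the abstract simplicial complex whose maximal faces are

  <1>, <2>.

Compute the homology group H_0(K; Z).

K has 2 vertices.
rank ∂_0 = 0, rank ∂_1 = 0 ⇒ b_0 = 2 − 0 − 0 = 2. So H_0 = Z^2.

H_0 ≅ Z^2.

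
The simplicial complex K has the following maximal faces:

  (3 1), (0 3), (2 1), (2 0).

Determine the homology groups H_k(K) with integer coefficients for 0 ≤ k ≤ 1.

H_0 ≅ Z,  H_1 ≅ Z.

Order the vertices as 0 < 1 < 2 < 3. Listing each simplex with vertices in this order, K has dimension 1 with simplices:

  0-simplices (4): [0], [1], [2], [3]
  1-simplices (4): [0,2], [0,3], [1,2], [1,3]

so the chain groups are C_0 ≅ Z^4, C_1 ≅ Z^4.

∂_1: C_1 → C_0 maps an edge to its endpoints' difference, ∂[p,q] = q − p.
This gives a 4×4 integer matrix of rank 3; reducing to Smith normal form yields diagonal entries (1,1,1).

Computing H_k = (kernel of ∂_k) / (image of ∂_{k+1}):

  H_0: rank C_0 − rank ∂_1 = 4 − 3 = 1, and the invariant factors of ∂_1 are all 1, so H_0 ≅ Z.
  H_1: rank ker ∂_1 − rank ∂_2 = (4 − 3) − 0 = 1, and there is no ∂_2, so H_1 ≅ Z.

As a check, the Euler characteristic is 4 − 4 = 0, which agrees with 1 − 1 = 0.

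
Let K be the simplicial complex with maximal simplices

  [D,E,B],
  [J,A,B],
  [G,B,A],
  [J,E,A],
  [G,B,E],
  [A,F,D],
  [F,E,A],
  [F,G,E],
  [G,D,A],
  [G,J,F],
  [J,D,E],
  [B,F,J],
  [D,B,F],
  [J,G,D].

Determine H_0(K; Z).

H_0 = Z.

Fix the vertex order A < B < D < E < F < G < J and write every simplex with vertices in increasing order. Then dim K = 2 and the simplices of K are:

  0-simplices (7): A, B, D, E, F, G, J
  1-simplices (21): AB, AD, AE, AF, AG, AJ, BD, BE, BF, BG, BJ, DE, DF, DG, DJ, EF, EG, EJ, FG, FJ, GJ
  2-simplices (14): ABG, ABJ, ADF, ADG, AEF, AEJ, BDE, BDF, BEG, BFJ, DEJ, DGJ, EFG, FGJ

Hence C_0 ≅ Z^7, C_1 ≅ Z^21, C_2 ≅ Z^14.

∂_1: C_1 → C_0 maps an edge to its endpoints' difference, ∂[p,q] = q − p. For instance
  ∂BG = G − B.
This gives a 7×21 integer matrix of rank 6; reducing to Smith normal form yields diagonal entries (1,1,1,1,1,1).

∂_2: C_2 → C_1 sends each 2-simplex [p,q,r] to [q,r] − [p,r] + [p,q]. For instance
  ∂BDE = DE − BE + BD,
  ∂BEG = EG − BG + BE.
This gives a 21×14 integer matrix of rank 13; reducing to Smith normal form yields diagonal entries (1,1,1,1,1,1,1,1,1,1,1,1,1).

From H_k ≅ ker(∂_k) / im(∂_{k+1}) we obtain:

  H_0: rank C_0 − rank ∂_1 = 7 − 6 = 1, and the invariant factors of ∂_1 are all 1, so H_0 ≅ Z.

(K is a triangulation of the torus T^2.)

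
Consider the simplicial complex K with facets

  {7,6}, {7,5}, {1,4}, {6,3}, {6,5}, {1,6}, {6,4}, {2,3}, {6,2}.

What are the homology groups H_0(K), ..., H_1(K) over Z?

Take the total order 1 < 2 < 3 < 4 < 5 < 6 < 7 on the vertex set. Then K (dimension 1) consists of the simplices:

  0-simplices (7): [1], [2], [3], [4], [5], [6], [7]
  1-simplices (9): [1,4], [1,6], [2,3], [2,6], [3,6], [4,6], [5,6], [5,7], [6,7]

so the chain groups are C_0 ≅ Z^7, C_1 ≅ Z^9.

Boundary ∂_1: C_1 → C_0 sends each edge [p,q] (with p < q) to q − p. For instance
  ∂[1,4] = [4] − [1].
The resulting 7×9 matrix has rank 6, and its Smith normal form has invariant factors (1,1,1,1,1,1).

Reading off H_k = ker ∂_k / im ∂_{k+1}:

  H_0: rank C_0 − rank ∂_1 = 7 − 6 = 1, and the invariant factors of ∂_1 are all 1, so H_0 = Z.
  H_1: rank ker ∂_1 − rank ∂_2 = (9 − 6) − 0 = 3, and there is no ∂_2, so H_1 = Z^3.

(K is a triangulation of a wedge of 3 circles.)

H_0 ≅ Z,  H_1 ≅ Z^3.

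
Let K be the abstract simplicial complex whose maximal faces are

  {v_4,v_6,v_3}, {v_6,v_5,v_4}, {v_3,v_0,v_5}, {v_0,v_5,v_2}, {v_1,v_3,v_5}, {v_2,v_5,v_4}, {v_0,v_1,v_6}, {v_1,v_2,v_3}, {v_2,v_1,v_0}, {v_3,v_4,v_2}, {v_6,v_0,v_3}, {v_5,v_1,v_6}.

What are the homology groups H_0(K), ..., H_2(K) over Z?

Take the total order v_0 < v_1 < v_2 < v_3 < v_4 < v_5 < v_6 on the vertex set. Then K (dimension 2) consists of the simplices:

  0-simplices (7): [v_0], [v_1], [v_2], [v_3], [v_4], [v_5], [v_6]
  1-simplices (18): (18 of them)
  2-simplices (12): (12 of them)

so the chain groups are C_0 ≅ Z^7, C_1 ≅ Z^18, C_2 ≅ Z^12.

∂_1: C_1 → C_0 sends each edge [p,q] (with p < q) to q − p. For instance
  ∂[v_0,v_1] = [v_1] − [v_0].
The 7×18 boundary matrix has rank 6 and Smith normal form diag(1,1,1,1,1,1).

Boundary ∂_2: C_2 → C_1 maps a triangle to the signed sum of its edges. For instance
  ∂[v_2,v_3,v_4] = [v_3,v_4] − [v_2,v_4] + [v_2,v_3],
  ∂[v_0,v_1,v_6] = [v_1,v_6] − [v_0,v_6] + [v_0,v_1].
This gives a 18×12 integer matrix of rank 12; reducing to Smith normal form yields diagonal entries (1,1,1,1,1,1,1,1,1,1,1,2).

Reading off H_k = ker ∂_k / im ∂_{k+1}:

  H_0: rank C_0 − rank ∂_1 = 7 − 6 = 1, and the invariant factors of ∂_1 are all 1, so H_0 ≅ Z.
  H_1: rank ker ∂_1 − rank ∂_2 = (18 − 6) − 12 = 0, and ∂_2 has invariant factor 2 > 1, so H_1 ≅ Z/2.
  H_2: rank ker ∂_2 − rank ∂_3 = (12 − 12) − 0 = 0, and there is no ∂_3, so H_2 ≅ 0.

(K is a triangulation of the real projective plane RP^2.)

H_0 = Z,  H_1 = Z/2,  H_2 = 0.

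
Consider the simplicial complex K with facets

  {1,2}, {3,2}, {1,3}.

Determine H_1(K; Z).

K has 3 vertices, 3 edges.
rank ∂_1 = 2, rank ∂_2 = 0 ⇒ b_1 = 3 − 2 − 0 = 1. So H_1 ≅ Z.

H_1 = Z.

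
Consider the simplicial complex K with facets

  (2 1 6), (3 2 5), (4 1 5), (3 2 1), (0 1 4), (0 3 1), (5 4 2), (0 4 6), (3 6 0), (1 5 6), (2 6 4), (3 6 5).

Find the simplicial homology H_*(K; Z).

H_0 = Z,  H_1 = Z/2Z,  H_2 = 0.

Order the vertices as 0 < 1 < 2 < 3 < 4 < 5 < 6. Listing each simplex with vertices in this order, K has dimension 2 with simplices:

  0-simplices (7): [0], [1], [2], [3], [4], [5], [6]
  1-simplices (18): [0,1], [0,3], [0,4], [0,6], [1,2], [1,3], [1,4], [1,5], [1,6], [2,3], [2,4], [2,5], [2,6], [3,5], [3,6], [4,5], [4,6], [5,6]
  2-simplices (12): [0,1,3], [0,1,4], [0,3,6], [0,4,6], [1,2,3], [1,2,6], [1,4,5], [1,5,6], [2,3,5], [2,4,5], [2,4,6], [3,5,6]

so the chain groups are C_0 ≅ Z^7, C_1 ≅ Z^18, C_2 ≅ Z^12.

Boundary ∂_1: C_1 → C_0 maps an edge to its endpoints' difference, ∂[p,q] = q − p. For instance
  ∂[0,4] = [4] − [0].
The 7×18 boundary matrix has rank 6 and Smith normal form diag(1,1,1,1,1,1).

Boundary ∂_2: C_2 → C_1 maps a triangle to the signed sum of its edges. For instance
  ∂[2,4,5] = [4,5] − [2,5] + [2,4],
  ∂[0,3,6] = [3,6] − [0,6] + [0,3].
This gives a 18×12 integer matrix of rank 12; reducing to Smith normal form yields diagonal entries (1,1,1,1,1,1,1,1,1,1,1,2).

Reading off H_k = ker ∂_k / im ∂_{k+1}:

  H_0: rank C_0 − rank ∂_1 = 7 − 6 = 1, and the invariant factors of ∂_1 are all 1, so H_0 = Z.
  H_1: rank ker ∂_1 − rank ∂_2 = (18 − 6) − 12 = 0, and ∂_2 has invariant factor 2 > 1, so H_1 = Z/2Z.
  H_2: rank ker ∂_2 − rank ∂_3 = (12 − 12) − 0 = 0, and there is no ∂_3, so H_2 = 0.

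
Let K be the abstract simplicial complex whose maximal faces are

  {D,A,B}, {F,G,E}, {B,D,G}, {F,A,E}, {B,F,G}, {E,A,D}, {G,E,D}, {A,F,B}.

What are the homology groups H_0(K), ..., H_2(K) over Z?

Take the total order A < B < D < E < F < G on the vertex set. Then K (dimension 2) consists of the simplices:

  0-simplices (6): A, B, D, E, F, G
  1-simplices (12): AB, AD, AE, AF, BD, BF, BG, DE, DG, EF, EG, FG
  2-simplices (8): ABD, ABF, ADE, AEF, BDG, BFG, DEG, EFG

so the chain groups are C_0 ≅ Z^6, C_1 ≅ Z^12, C_2 ≅ Z^8.

The boundary map ∂_1: C_1 → C_0 sends each edge [p,q] (with p < q) to q − p.
As a 6×12 matrix over Z this has rank 5, with invariant factors (1,1,1,1,1).

Boundary ∂_2: C_2 → C_1 sends each 2-simplex [p,q,r] to [q,r] − [p,r] + [p,q]. For instance
  ∂EFG = FG − EG + EF,
  ∂ABF = BF − AF + AB.
The 12×8 boundary matrix has rank 7 and Smith normal form diag(1,1,1,1,1,1,1).

Reading off H_k = ker ∂_k / im ∂_{k+1}:

  H_0: rank C_0 − rank ∂_1 = 6 − 5 = 1, and the invariant factors of ∂_1 are all 1, so H_0 = Z.
  H_1: rank ker ∂_1 − rank ∂_2 = (12 − 5) − 7 = 0, and the invariant factors of ∂_2 are all 1, so H_1 = 0.
  H_2: rank ker ∂_2 − rank ∂_3 = (8 − 7) − 0 = 1, and there is no ∂_3, so H_2 = Z.

As a check, the Euler characteristic is 6 − 12 + 8 = 2, which agrees with 1 − 0 + 1 = 2.
(K is a triangulation of the 2-sphere S^2.)

H_0 ≅ Z,  H_1 = 0,  H_2 ≅ Z.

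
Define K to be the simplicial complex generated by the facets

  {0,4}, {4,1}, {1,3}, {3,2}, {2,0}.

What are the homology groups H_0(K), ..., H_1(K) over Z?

Order the vertices as 0 < 1 < 2 < 3 < 4. Listing each simplex with vertices in this order, K has dimension 1 with simplices:

  0-simplices (5): [0], [1], [2], [3], [4]
  1-simplices (5): [0,2], [0,4], [1,3], [1,4], [2,3]

so the chain groups are C_0 ≅ Z^5, C_1 ≅ Z^5.

∂_1: C_1 → C_0 is given by ∂[p,q] = [q] − [p]. For instance
  ∂[2,3] = [3] − [2].
The resulting 5×5 matrix has rank 4, and its Smith normal form has invariant factors (1,1,1,1).

Now H_k = ker ∂_k / im ∂_{k+1}, so:

  H_0: rank C_0 − rank ∂_1 = 5 − 4 = 1, and the invariant factors of ∂_1 are all 1, so H_0 ≅ Z.
  H_1: rank ker ∂_1 − rank ∂_2 = (5 − 4) − 0 = 1, and there is no ∂_2, so H_1 ≅ Z.

H_0 = Z,  H_1 = Z.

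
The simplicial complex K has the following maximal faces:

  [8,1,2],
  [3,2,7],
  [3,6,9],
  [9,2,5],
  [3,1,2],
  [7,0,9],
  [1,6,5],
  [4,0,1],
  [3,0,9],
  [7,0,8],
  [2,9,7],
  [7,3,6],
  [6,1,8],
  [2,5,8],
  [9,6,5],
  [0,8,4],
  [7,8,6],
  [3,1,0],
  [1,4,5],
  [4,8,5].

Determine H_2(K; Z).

H_2 ≅ 0.

Order the vertices as 0 < 1 < 2 < 3 < 4 < 5 < 6 < 7 < 8 < 9. Listing each simplex with vertices in this order, K has dimension 2 with simplices:

  0-simplices (10): [0], [1], [2], [3], [4], [5], [6], [7], [8], [9]
  1-simplices (30): (30 of them)
  2-simplices (20): (20 of them)

so the chain groups are C_0 ≅ Z^10, C_1 ≅ Z^30, C_2 ≅ Z^20.

The boundary map ∂_1: C_1 → C_0 sends each edge [p,q] (with p < q) to q − p.
This gives a 10×30 integer matrix of rank 9; reducing to Smith normal form yields diagonal entries (1,1,1,1,1,1,1,1,1).

The boundary map ∂_2: C_2 → C_1 sends each 2-simplex [p,q,r] to [q,r] − [p,r] + [p,q]. For instance
  ∂[2,5,8] = [5,8] − [2,8] + [2,5],
  ∂[0,7,8] = [7,8] − [0,8] + [0,7].
This gives a 30×20 integer matrix of rank 20; reducing to Smith normal form yields diagonal entries (1,1,1,1,1,1,1,1,1,1,1,1,1,1,1,1,1,1,1,2).

Computing H_k = (kernel of ∂_k) / (image of ∂_{k+1}):

  H_2: rank ker ∂_2 − rank ∂_3 = (20 − 20) − 0 = 0, and there is no ∂_3, so H_2 = 0.

(K is a triangulation of the Klein bottle.)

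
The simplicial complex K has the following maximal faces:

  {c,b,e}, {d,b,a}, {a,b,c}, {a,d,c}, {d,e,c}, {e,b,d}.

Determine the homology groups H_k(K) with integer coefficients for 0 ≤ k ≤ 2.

K has 5 vertices, 9 edges, 6 triangles.
rank ∂_0 = 0, rank ∂_1 = 4 ⇒ b_0 = 5 − 0 − 4 = 1; all invariant factors of ∂_1 are 1 so no torsion. So H_0 ≅ Z.
rank ∂_1 = 4, rank ∂_2 = 5 ⇒ b_1 = 9 − 4 − 5 = 0; all invariant factors of ∂_2 are 1 so no torsion. So H_1 ≅ 0.
rank ∂_2 = 5, rank ∂_3 = 0 ⇒ b_2 = 6 − 5 − 0 = 1. So H_2 ≅ Z.

H_0 = Z,  H_1 = 0,  H_2 = Z.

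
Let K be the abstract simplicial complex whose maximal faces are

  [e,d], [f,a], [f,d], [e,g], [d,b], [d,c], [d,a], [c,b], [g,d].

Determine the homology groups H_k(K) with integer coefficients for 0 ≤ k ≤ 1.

H_0 = Z,  H_1 = Z^3.

Fix the vertex order a < b < c < d < e < f < g and write every simplex with vertices in increasing order. Then dim K = 1 and the simplices of K are:

  0-simplices (7): a, b, c, d, e, f, g
  1-simplices (9): ad, af, bc, bd, cd, de, df, dg, eg

giving chain groups C_0 ≅ Z^7, C_1 ≅ Z^9.

Boundary ∂_1: C_1 → C_0 maps an edge to its endpoints' difference, ∂[p,q] = q − p. For instance
  ∂df = f − d.
The 7×9 boundary matrix has rank 6 and Smith normal form diag(1,1,1,1,1,1).

Now H_k = ker ∂_k / im ∂_{k+1}, so:

  H_0: rank C_0 − rank ∂_1 = 7 − 6 = 1, and the invariant factors of ∂_1 are all 1, so H_0 = Z.
  H_1: rank ker ∂_1 − rank ∂_2 = (9 − 6) − 0 = 3, and there is no ∂_2, so H_1 = Z^3.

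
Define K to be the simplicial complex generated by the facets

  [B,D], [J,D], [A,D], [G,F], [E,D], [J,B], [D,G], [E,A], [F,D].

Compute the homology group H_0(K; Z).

Order the vertices as A < B < D < E < F < G < J. Listing each simplex with vertices in this order, K has dimension 1 with simplices:

  0-simplices (7): A, B, D, E, F, G, J
  1-simplices (9): AD, AE, BD, BJ, DE, DF, DG, DJ, FG

so the chain groups are C_0 ≅ Z^7, C_1 ≅ Z^9.

∂_1: C_1 → C_0 is given by ∂[p,q] = [q] − [p]. For instance
  ∂DE = E − D.
This gives a 7×9 integer matrix of rank 6; reducing to Smith normal form yields diagonal entries (1,1,1,1,1,1).

Computing H_k = (kernel of ∂_k) / (image of ∂_{k+1}):

  H_0: rank C_0 − rank ∂_1 = 7 − 6 = 1, and the invariant factors of ∂_1 are all 1, so H_0 ≅ Z.

H_0 = Z.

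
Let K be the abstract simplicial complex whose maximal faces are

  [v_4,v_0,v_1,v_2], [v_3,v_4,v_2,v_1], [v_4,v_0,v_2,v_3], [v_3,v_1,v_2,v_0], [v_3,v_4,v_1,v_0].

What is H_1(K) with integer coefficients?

H_1 ≅ 0.

We work with the vertex ordering v_0 < v_1 < v_2 < v_3 < v_4. The simplices of K, each written with vertices in increasing order, are:

  0-simplices (5): [v_0], [v_1], [v_2], [v_3], [v_4]
  1-simplices (10): [v_0,v_1], [v_0,v_2], [v_0,v_3], [v_0,v_4], [v_1,v_2], [v_1,v_3], [v_1,v_4], [v_2,v_3], [v_2,v_4], [v_3,v_4]
  2-simplices (10): [v_0,v_1,v_2], [v_0,v_1,v_3], [v_0,v_1,v_4], [v_0,v_2,v_3], [v_0,v_2,v_4], [v_0,v_3,v_4], [v_1,v_2,v_3], [v_1,v_2,v_4], [v_1,v_3,v_4], [v_2,v_3,v_4]
  3-simplices (5): [v_0,v_1,v_2,v_3], [v_0,v_1,v_2,v_4], [v_0,v_1,v_3,v_4], [v_0,v_2,v_3,v_4], [v_1,v_2,v_3,v_4]

giving chain groups C_0 ≅ Z^5, C_1 ≅ Z^10, C_2 ≅ Z^10, C_3 ≅ Z^5.

The boundary map ∂_1: C_1 → C_0 sends each edge [p,q] (with p < q) to q − p. For instance
  ∂[v_0,v_1] = [v_1] − [v_0].
The 5×10 boundary matrix has rank 4 and Smith normal form diag(1,1,1,1).

The boundary map ∂_2: C_2 → C_1 acts by ∂[p,q,r] = [q,r] − [p,r] + [p,q]. For instance
  ∂[v_2,v_3,v_4] = [v_3,v_4] − [v_2,v_4] + [v_2,v_3],
  ∂[v_0,v_3,v_4] = [v_3,v_4] − [v_0,v_4] + [v_0,v_3].
This gives a 10×10 integer matrix of rank 6; reducing to Smith normal form yields diagonal entries (1,1,1,1,1,1).

Boundary ∂_3: C_3 → C_2 sends each 3-simplex σ to the alternating sum Σ_i (−1)^i (σ with its i-th vertex removed). For instance
  ∂[v_0,v_1,v_2,v_4] = [v_1,v_2,v_4] − [v_0,v_2,v_4] + [v_0,v_1,v_4] − [v_0,v_1,v_2],
  ∂[v_0,v_2,v_3,v_4] = [v_2,v_3,v_4] − [v_0,v_3,v_4] + [v_0,v_2,v_4] − [v_0,v_2,v_3].
This gives a 10×5 integer matrix of rank 4; reducing to Smith normal form yields diagonal entries (1,1,1,1).

Now H_k = ker ∂_k / im ∂_{k+1}, so:

  H_1: rank ker ∂_1 − rank ∂_2 = (10 − 4) − 6 = 0, and the invariant factors of ∂_2 are all 1, so H_1 ≅ 0.

(K is a triangulation of the 3-sphere S^3.)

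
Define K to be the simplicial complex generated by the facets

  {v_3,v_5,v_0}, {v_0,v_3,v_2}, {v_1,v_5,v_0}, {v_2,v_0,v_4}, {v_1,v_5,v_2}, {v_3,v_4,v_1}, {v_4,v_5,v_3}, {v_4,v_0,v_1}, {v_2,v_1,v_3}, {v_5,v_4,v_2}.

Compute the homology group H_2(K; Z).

K has 6 vertices, 15 edges, 10 triangles.
rank ∂_2 = 10, rank ∂_3 = 0 ⇒ b_2 = 10 − 10 − 0 = 0. So H_2 = 0.

H_2 ≅ 0.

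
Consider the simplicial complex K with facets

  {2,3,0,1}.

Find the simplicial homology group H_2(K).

H_2 ≅ 0.

Order the vertices as 0 < 1 < 2 < 3. Listing each simplex with vertices in this order, K has dimension 3 with simplices:

  0-simplices (4): [0], [1], [2], [3]
  1-simplices (6): [0,1], [0,2], [0,3], [1,2], [1,3], [2,3]
  2-simplices (4): [0,1,2], [0,1,3], [0,2,3], [1,2,3]
  3-simplices (1): [0,1,2,3]

giving chain groups C_0 ≅ Z^4, C_1 ≅ Z^6, C_2 ≅ Z^4, C_3 ≅ Z^1.

∂_1: C_1 → C_0 maps an edge to its endpoints' difference, ∂[p,q] = q − p. For instance
  ∂[0,1] = [1] − [0].
The resulting 4×6 matrix has rank 3, and its Smith normal form has invariant factors (1,1,1).

The boundary map ∂_2: C_2 → C_1 maps a triangle to the signed sum of its edges. For instance
  ∂[0,2,3] = [2,3] − [0,3] + [0,2],
  ∂[1,2,3] = [2,3] − [1,3] + [1,2].
The 6×4 boundary matrix has rank 3 and Smith normal form diag(1,1,1).

Boundary ∂_3: C_3 → C_2 sends each 3-simplex σ to the alternating sum Σ_i (−1)^i (σ with its i-th vertex removed). For instance
  ∂[0,1,2,3] = [1,2,3] − [0,2,3] + [0,1,3] − [0,1,2].
As a 4×1 matrix over Z this has rank 1, with invariant factors (1).

Computing H_k = (kernel of ∂_k) / (image of ∂_{k+1}):

  H_2: rank ker ∂_2 − rank ∂_3 = (4 − 3) − 1 = 0, and the invariant factors of ∂_3 are all 1, so H_2 = 0.

(K is a triangulation of the 3-simplex.)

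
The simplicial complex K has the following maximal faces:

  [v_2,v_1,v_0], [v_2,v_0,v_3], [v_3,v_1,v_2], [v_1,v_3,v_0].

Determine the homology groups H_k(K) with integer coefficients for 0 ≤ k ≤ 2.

H_0 = Z,  H_1 = 0,  H_2 = Z.

Order the vertices as v_0 < v_1 < v_2 < v_3. Listing each simplex with vertices in this order, K has dimension 2 with simplices:

  0-simplices (4): [v_0], [v_1], [v_2], [v_3]
  1-simplices (6): [v_0,v_1], [v_0,v_2], [v_0,v_3], [v_1,v_2], [v_1,v_3], [v_2,v_3]
  2-simplices (4): [v_0,v_1,v_2], [v_0,v_1,v_3], [v_0,v_2,v_3], [v_1,v_2,v_3]

giving chain groups C_0 ≅ Z^4, C_1 ≅ Z^6, C_2 ≅ Z^4.

∂_1: C_1 → C_0 maps an edge to its endpoints' difference, ∂[p,q] = q − p.
As a 4×6 matrix over Z this has rank 3, with invariant factors (1,1,1).

∂_2: C_2 → C_1 acts by ∂[p,q,r] = [q,r] − [p,r] + [p,q]. For instance
  ∂[v_0,v_1,v_2] = [v_1,v_2] − [v_0,v_2] + [v_0,v_1],
  ∂[v_0,v_1,v_3] = [v_1,v_3] − [v_0,v_3] + [v_0,v_1].
This gives a 6×4 integer matrix of rank 3; reducing to Smith normal form yields diagonal entries (1,1,1).

Reading off H_k = ker ∂_k / im ∂_{k+1}:

  H_0: rank C_0 − rank ∂_1 = 4 − 3 = 1, and the invariant factors of ∂_1 are all 1, so H_0 ≅ Z.
  H_1: rank ker ∂_1 − rank ∂_2 = (6 − 3) − 3 = 0, and the invariant factors of ∂_2 are all 1, so H_1 ≅ 0.
  H_2: rank ker ∂_2 − rank ∂_3 = (4 − 3) − 0 = 1, and there is no ∂_3, so H_2 ≅ Z.

As a check, the Euler characteristic is 4 − 6 + 4 = 2, which agrees with 1 − 0 + 1 = 2.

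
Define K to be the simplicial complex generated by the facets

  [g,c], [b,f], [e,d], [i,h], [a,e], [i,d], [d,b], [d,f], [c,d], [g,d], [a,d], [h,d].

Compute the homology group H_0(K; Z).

We work with the vertex ordering a < b < c < d < e < f < g < h < i. The simplices of K, each written with vertices in increasing order, are:

  0-simplices (9): a, b, c, d, e, f, g, h, i
  1-simplices (12): ad, ae, bd, bf, cd, cg, de, df, dg, dh, di, hi

giving chain groups C_0 ≅ Z^9, C_1 ≅ Z^12.

The boundary map ∂_1: C_1 → C_0 sends each edge [p,q] (with p < q) to q − p. For instance
  ∂de = e − d.
The resulting 9×12 matrix has rank 8, and its Smith normal form has invariant factors (1,1,1,1,1,1,1,1).

Reading off H_k = ker ∂_k / im ∂_{k+1}:

  H_0: rank C_0 − rank ∂_1 = 9 − 8 = 1, and the invariant factors of ∂_1 are all 1, so H_0 = Z.

H_0 ≅ Z.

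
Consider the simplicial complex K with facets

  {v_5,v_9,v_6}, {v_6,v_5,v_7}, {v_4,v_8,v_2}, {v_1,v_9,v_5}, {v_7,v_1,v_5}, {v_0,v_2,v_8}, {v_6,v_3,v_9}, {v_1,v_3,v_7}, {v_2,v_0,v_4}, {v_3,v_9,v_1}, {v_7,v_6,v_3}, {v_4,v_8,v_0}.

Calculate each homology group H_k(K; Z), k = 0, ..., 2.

H_0 ≅ Z^2,  H_1 = 0,  H_2 ≅ Z^2.

Fix the vertex order v_0 < v_1 < v_2 < v_3 < v_4 < v_5 < v_6 < v_7 < v_8 < v_9 and write every simplex with vertices in increasing order. Then dim K = 2 and the simplices of K are:

  0-simplices (10): [v_0], [v_1], [v_2], [v_3], [v_4], [v_5], [v_6], [v_7], [v_8], [v_9]
  1-simplices (18): (18 of them)
  2-simplices (12): (12 of them)

so the chain groups are C_0 ≅ Z^10, C_1 ≅ Z^18, C_2 ≅ Z^12.

The boundary map ∂_1: C_1 → C_0 sends each edge [p,q] (with p < q) to q − p.
As a 10×18 matrix over Z this has rank 8, with invariant factors (1,1,1,1,1,1,1,1).

Boundary ∂_2: C_2 → C_1 sends each 2-simplex [p,q,r] to [q,r] − [p,r] + [p,q]. For instance
  ∂[v_1,v_5,v_7] = [v_5,v_7] − [v_1,v_7] + [v_1,v_5],
  ∂[v_3,v_6,v_7] = [v_6,v_7] − [v_3,v_7] + [v_3,v_6].
The 18×12 boundary matrix has rank 10 and Smith normal form diag(1,1,1,1,1,1,1,1,1,1).

Computing H_k = (kernel of ∂_k) / (image of ∂_{k+1}):

  H_0: rank C_0 − rank ∂_1 = 10 − 8 = 2, and the invariant factors of ∂_1 are all 1, so H_0 ≅ Z^2.
  H_1: rank ker ∂_1 − rank ∂_2 = (18 − 8) − 10 = 0, and the invariant factors of ∂_2 are all 1, so H_1 ≅ 0.
  H_2: rank ker ∂_2 − rank ∂_3 = (12 − 10) − 0 = 2, and there is no ∂_3, so H_2 ≅ Z^2.

As a check, the Euler characteristic is 10 − 18 + 12 = 4, which agrees with 2 − 0 + 2 = 4.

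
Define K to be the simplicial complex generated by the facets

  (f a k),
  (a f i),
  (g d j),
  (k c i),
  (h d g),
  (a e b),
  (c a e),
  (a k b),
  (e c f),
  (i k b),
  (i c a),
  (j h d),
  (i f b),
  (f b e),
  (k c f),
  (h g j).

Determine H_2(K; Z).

K has 11 vertices, 24 edges, 16 triangles.
rank ∂_2 = 15, rank ∂_3 = 0 ⇒ b_2 = 16 − 15 − 0 = 1. So H_2 ≅ Z.

H_2 = Z.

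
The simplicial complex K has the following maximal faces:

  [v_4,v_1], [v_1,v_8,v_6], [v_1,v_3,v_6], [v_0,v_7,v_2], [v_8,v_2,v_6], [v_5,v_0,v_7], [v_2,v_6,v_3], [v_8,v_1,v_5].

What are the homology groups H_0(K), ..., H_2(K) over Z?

H_0 = Z,  H_1 = Z,  H_2 = 0.

Fix the vertex order v_0 < v_1 < v_2 < v_3 < v_4 < v_5 < v_6 < v_7 < v_8 and write every simplex with vertices in increasing order. Then dim K = 2 and the simplices of K are:

  0-simplices (9): [v_0], [v_1], [v_2], [v_3], [v_4], [v_5], [v_6], [v_7], [v_8]
  1-simplices (16): (16 of them)
  2-simplices (7): [v_0,v_2,v_7], [v_0,v_5,v_7], [v_1,v_3,v_6], [v_1,v_5,v_8], [v_1,v_6,v_8], [v_2,v_3,v_6], [v_2,v_6,v_8]

Hence C_0 ≅ Z^9, C_1 ≅ Z^16, C_2 ≅ Z^7.

Boundary ∂_1: C_1 → C_0 maps an edge to its endpoints' difference, ∂[p,q] = q − p. For instance
  ∂[v_1,v_5] = [v_5] − [v_1].
The resulting 9×16 matrix has rank 8, and its Smith normal form has invariant factors (1,1,1,1,1,1,1,1).

∂_2: C_2 → C_1 maps a triangle to the signed sum of its edges. For instance
  ∂[v_0,v_2,v_7] = [v_2,v_7] − [v_0,v_7] + [v_0,v_2],
  ∂[v_2,v_3,v_6] = [v_3,v_6] − [v_2,v_6] + [v_2,v_3].
The 16×7 boundary matrix has rank 7 and Smith normal form diag(1,1,1,1,1,1,1).

Reading off H_k = ker ∂_k / im ∂_{k+1}:

  H_0: rank C_0 − rank ∂_1 = 9 − 8 = 1, and the invariant factors of ∂_1 are all 1, so H_0 = Z.
  H_1: rank ker ∂_1 − rank ∂_2 = (16 − 8) − 7 = 1, and the invariant factors of ∂_2 are all 1, so H_1 = Z.
  H_2: rank ker ∂_2 − rank ∂_3 = (7 − 7) − 0 = 0, and there is no ∂_3, so H_2 = 0.

As a check, the Euler characteristic is 9 − 16 + 7 = 0, which agrees with 1 − 1 + 0 = 0.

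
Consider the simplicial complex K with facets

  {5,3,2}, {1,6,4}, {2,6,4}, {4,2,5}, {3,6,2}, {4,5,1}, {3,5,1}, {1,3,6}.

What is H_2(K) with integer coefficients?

We work with the vertex ordering 1 < 2 < 3 < 4 < 5 < 6. The simplices of K, each written with vertices in increasing order, are:

  0-simplices (6): [1], [2], [3], [4], [5], [6]
  1-simplices (12): [1,3], [1,4], [1,5], [1,6], [2,3], [2,4], [2,5], [2,6], [3,5], [3,6], [4,5], [4,6]
  2-simplices (8): [1,3,5], [1,3,6], [1,4,5], [1,4,6], [2,3,5], [2,3,6], [2,4,5], [2,4,6]

Hence C_0 ≅ Z^6, C_1 ≅ Z^12, C_2 ≅ Z^8.

The boundary map ∂_1: C_1 → C_0 sends each edge [p,q] (with p < q) to q − p. For instance
  ∂[2,3] = [3] − [2].
The 6×12 boundary matrix has rank 5 and Smith normal form diag(1,1,1,1,1).

∂_2: C_2 → C_1 sends each 2-simplex [p,q,r] to [q,r] − [p,r] + [p,q]. For instance
  ∂[1,4,5] = [4,5] − [1,5] + [1,4],
  ∂[1,3,6] = [3,6] − [1,6] + [1,3].
The 12×8 boundary matrix has rank 7 and Smith normal form diag(1,1,1,1,1,1,1).

Now H_k = ker ∂_k / im ∂_{k+1}, so:

  H_2: rank ker ∂_2 − rank ∂_3 = (8 − 7) − 0 = 1, and there is no ∂_3, so H_2 ≅ Z.

(K is a triangulation of the 2-sphere S^2.)

H_2 = Z.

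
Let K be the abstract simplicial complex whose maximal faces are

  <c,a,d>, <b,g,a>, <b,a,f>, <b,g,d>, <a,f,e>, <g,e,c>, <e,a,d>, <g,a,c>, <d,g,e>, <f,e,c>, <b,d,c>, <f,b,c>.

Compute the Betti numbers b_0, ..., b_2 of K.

b_0 = 1, b_1 = 0, b_2 = 0.

K has 7 vertices, 18 edges, 12 triangles.
rank ∂_0 = 0, rank ∂_1 = 6 ⇒ b_0 = 7 − 0 − 6 = 1; all invariant factors of ∂_1 are 1 so no torsion. So H_0 ≅ Z.
rank ∂_1 = 6, rank ∂_2 = 12 ⇒ b_1 = 18 − 6 − 12 = 0; ∂_2 has invariant factor(s) [2] giving torsion. So H_1 ≅ Z/2Z.
rank ∂_2 = 12, rank ∂_3 = 0 ⇒ b_2 = 12 − 12 − 0 = 0. So H_2 ≅ 0.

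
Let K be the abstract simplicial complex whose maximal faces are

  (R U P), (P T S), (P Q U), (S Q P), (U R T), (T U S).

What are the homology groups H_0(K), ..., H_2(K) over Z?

H_0 ≅ Z,  H_1 ≅ Z,  H_2 = 0.

We work with the vertex ordering P < Q < R < S < T < U. The simplices of K, each written with vertices in increasing order, are:

  0-simplices (6): P, Q, R, S, T, U
  1-simplices (12): PQ, PR, PS, PT, PU, QS, QU, RT, RU, ST, SU, TU
  2-simplices (6): PQS, PQU, PRU, PST, RTU, STU

Hence C_0 ≅ Z^6, C_1 ≅ Z^12, C_2 ≅ Z^6.

The boundary map ∂_1: C_1 → C_0 sends each edge [p,q] (with p < q) to q − p.
The resulting 6×12 matrix has rank 5, and its Smith normal form has invariant factors (1,1,1,1,1).

The boundary map ∂_2: C_2 → C_1 maps a triangle to the signed sum of its edges. For instance
  ∂PRU = RU − PU + PR,
  ∂PQU = QU − PU + PQ.
The 12×6 boundary matrix has rank 6 and Smith normal form diag(1,1,1,1,1,1).

Computing H_k = (kernel of ∂_k) / (image of ∂_{k+1}):

  H_0: rank C_0 − rank ∂_1 = 6 − 5 = 1, and the invariant factors of ∂_1 are all 1, so H_0 ≅ Z.
  H_1: rank ker ∂_1 − rank ∂_2 = (12 − 5) − 6 = 1, and the invariant factors of ∂_2 are all 1, so H_1 ≅ Z.
  H_2: rank ker ∂_2 − rank ∂_3 = (6 − 6) − 0 = 0, and there is no ∂_3, so H_2 ≅ 0.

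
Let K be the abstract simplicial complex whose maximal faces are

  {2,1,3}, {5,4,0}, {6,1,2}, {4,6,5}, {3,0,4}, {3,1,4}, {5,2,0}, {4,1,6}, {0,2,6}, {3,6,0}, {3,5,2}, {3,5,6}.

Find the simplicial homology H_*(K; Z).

Fix the vertex order 0 < 1 < 2 < 3 < 4 < 5 < 6 and write every simplex with vertices in increasing order. Then dim K = 2 and the simplices of K are:

  0-simplices (7): [0], [1], [2], [3], [4], [5], [6]
  1-simplices (18): [0,2], [0,3], [0,4], [0,5], [0,6], [1,2], [1,3], [1,4], [1,6], [2,3], [2,5], [2,6], [3,4], [3,5], [3,6], [4,5], [4,6], [5,6]
  2-simplices (12): [0,2,5], [0,2,6], [0,3,4], [0,3,6], [0,4,5], [1,2,3], [1,2,6], [1,3,4], [1,4,6], [2,3,5], [3,5,6], [4,5,6]

giving chain groups C_0 ≅ Z^7, C_1 ≅ Z^18, C_2 ≅ Z^12.

The boundary map ∂_1: C_1 → C_0 is given by ∂[p,q] = [q] − [p]. For instance
  ∂[0,4] = [4] − [0].
As a 7×18 matrix over Z this has rank 6, with invariant factors (1,1,1,1,1,1).

∂_2: C_2 → C_1 sends each 2-simplex [p,q,r] to [q,r] − [p,r] + [p,q]. For instance
  ∂[0,2,5] = [2,5] − [0,5] + [0,2],
  ∂[0,3,6] = [3,6] − [0,6] + [0,3].
The resulting 18×12 matrix has rank 12, and its Smith normal form has invariant factors (1,1,1,1,1,1,1,1,1,1,1,2).

From H_k ≅ ker(∂_k) / im(∂_{k+1}) we obtain:

  H_0: rank C_0 − rank ∂_1 = 7 − 6 = 1, and the invariant factors of ∂_1 are all 1, so H_0 ≅ Z.
  H_1: rank ker ∂_1 − rank ∂_2 = (18 − 6) − 12 = 0, and ∂_2 has invariant factor 2 > 1, so H_1 ≅ Z/2.
  H_2: rank ker ∂_2 − rank ∂_3 = (12 − 12) − 0 = 0, and there is no ∂_3, so H_2 ≅ 0.

H_0 = Z,  H_1 = Z/2,  H_2 = 0.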